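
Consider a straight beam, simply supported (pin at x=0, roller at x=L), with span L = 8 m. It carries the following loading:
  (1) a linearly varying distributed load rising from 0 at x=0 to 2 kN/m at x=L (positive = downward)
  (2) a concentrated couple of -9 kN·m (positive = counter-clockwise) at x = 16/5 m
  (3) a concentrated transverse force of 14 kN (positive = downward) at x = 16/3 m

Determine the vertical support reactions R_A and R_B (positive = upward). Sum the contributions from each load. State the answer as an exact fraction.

R_A = 149/24 kN, R_B = 379/24 kN

Load 1 — triangular load w₀=2 kN/m (0→w₀ over full span):
  R_A = w₀L/6 = 2·8/6 = 8/3 kN
  R_B = w₀L/3 = 2·8/3 = 16/3 kN
Load 2 — applied couple M₀=-9 kN·m at a=16/5 m (b=L-a=24/5):
  R_A = M₀/L = (-9)/8 = -9/8 kN
  R_B = -M₀/L = -(-9)/8 = 9/8 kN
Load 3 — point force P=14 kN at a=16/3 m (b=L-a=8/3):
  R_A = Pb/L = 14·(8/3)/8 = 14/3 kN
  R_B = Pa/L = 14·(16/3)/8 = 28/3 kN
Superposition: R_A = 149/24 kN, R_B = 379/24 kN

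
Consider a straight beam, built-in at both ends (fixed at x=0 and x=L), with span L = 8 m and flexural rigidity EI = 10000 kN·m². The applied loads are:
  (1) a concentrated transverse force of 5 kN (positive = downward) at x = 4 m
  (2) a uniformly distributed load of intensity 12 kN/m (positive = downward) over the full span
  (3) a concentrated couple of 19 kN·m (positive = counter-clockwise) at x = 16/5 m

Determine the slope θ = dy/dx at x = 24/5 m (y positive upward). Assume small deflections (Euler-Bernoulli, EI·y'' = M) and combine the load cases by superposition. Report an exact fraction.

Load 1 — point force P=5 kN at a=4 m (b=L-a=4):
  θ_1 = Pa²(L-x)(2bL-(3b+a)(L-x))/(2L³EI)  [x>a] = 5·4²·(8-(24/5))·(2·4·8-(3·4+4)·(8-(24/5)))/(2·8³·10000) = 1/3125 rad
Load 2 — uniform load w=12 kN/m over full span:
  θ_2 = -wx(L-x)(L-2x)/(12EI) = -12·(24/5)·(8-(24/5))·(8-2·(24/5))/(12·10000) = 192/78125 rad
Load 3 — applied couple M₀=19 kN·m at a=16/5 m (b=L-a=24/5):
  θ_3 = (R_Ax²/2 - M_Ax - M₀(x-a))/EI  [x>a] with R_A=171/50, M_A=57/25 = ((171/50)·(24/5)²/2 - (57/25)·(24/5) - 19·((24/5)-(16/5)))/10000 = -76/390625 rad
Superposition: θ = Σ θ_i = 1009/390625 rad ≈ 0.002583 rad

θ(24/5) = 1009/390625 rad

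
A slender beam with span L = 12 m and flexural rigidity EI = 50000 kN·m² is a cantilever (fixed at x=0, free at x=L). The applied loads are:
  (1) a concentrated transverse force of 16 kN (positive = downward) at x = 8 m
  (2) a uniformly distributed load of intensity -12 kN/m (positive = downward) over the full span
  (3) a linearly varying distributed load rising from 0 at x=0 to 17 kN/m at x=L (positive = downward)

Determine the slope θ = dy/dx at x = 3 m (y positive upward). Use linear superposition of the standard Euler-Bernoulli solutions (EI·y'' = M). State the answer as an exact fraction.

Load 1 — point force P=16 kN at a=8 m (b=L-a=4):
  θ_1 = -Px(2a-x)/(2EI)  [x≤a] = -16·3·(2·8-3)/(2·50000) = -39/6250 rad
Load 2 — uniform load w=-12 kN/m over full span:
  θ_2 = -wx(x²-3Lx+3L²)/(6EI) = -(-12)·3·(3²-3·12·3+3·12²)/(6·50000) = 999/25000 rad
Load 3 — triangular load w₀=17 kN/m (0→w₀ over full span):
  θ_3 = (w₀Lx²/4-w₀L²x/3-w₀x⁴/(24L))/EI = (17·12·3²/4-17·12²·3/3-17·3⁴/(24·12))/50000 = -63801/1600000 rad
Superposition: θ = Σ θ_i = -9849/1600000 rad ≈ -0.006156 rad

θ(3) = -9849/1600000 rad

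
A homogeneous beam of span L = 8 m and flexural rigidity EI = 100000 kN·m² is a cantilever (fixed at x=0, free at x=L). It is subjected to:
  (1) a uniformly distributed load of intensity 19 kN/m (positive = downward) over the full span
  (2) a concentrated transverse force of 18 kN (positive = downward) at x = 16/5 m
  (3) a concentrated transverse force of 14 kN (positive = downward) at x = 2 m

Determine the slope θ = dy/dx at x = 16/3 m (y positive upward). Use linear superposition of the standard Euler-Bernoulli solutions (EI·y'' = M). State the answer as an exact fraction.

Load 1 — uniform load w=19 kN/m over full span:
  θ_1 = -wx(x²-3Lx+3L²)/(6EI) = -19·(16/3)·((16/3)²-3·8·(16/3)+3·8²)/(6·100000) = -3952/253125 rad
Load 2 — point force P=18 kN at a=16/5 m (b=L-a=24/5):
  θ_2 = -Pa²/(2EI)  [x>a] = -18·(16/5)²/(2·100000) = -72/78125 rad
Load 3 — point force P=14 kN at a=2 m (b=L-a=6):
  θ_3 = -Pa²/(2EI)  [x>a] = -14·2²/(2·100000) = -7/25000 rad
Superposition: θ = Σ θ_i = -851231/50625000 rad ≈ -0.016814 rad

θ(16/3) = -851231/50625000 rad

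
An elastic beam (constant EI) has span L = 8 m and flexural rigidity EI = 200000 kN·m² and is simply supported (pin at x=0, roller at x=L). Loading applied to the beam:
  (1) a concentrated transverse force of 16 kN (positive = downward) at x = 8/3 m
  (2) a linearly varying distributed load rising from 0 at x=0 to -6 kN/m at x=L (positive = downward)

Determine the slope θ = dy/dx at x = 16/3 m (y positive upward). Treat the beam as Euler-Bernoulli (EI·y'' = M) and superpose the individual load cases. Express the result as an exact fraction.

Load 1 — point force P=16 kN at a=8/3 m (b=L-a=16/3):
  θ_1 = -Pa(2L²-6Lx+3x²+a²)/(6LEI)  [x>a] = -16·(8/3)·(2·8²-6·8·(16/3)+3·(16/3)²+(8/3)²)/(6·8·200000) = 8/50625 rad
Load 2 — triangular load w₀=-6 kN/m (0→w₀ over full span):
  θ_2 = -w₀(7L⁴-30L²x²+15x⁴)/(360LEI) = -(-6)·(7·8⁴-30·8²·(16/3)²+15·(16/3)⁴)/(360·8·200000) = -182/1265625 rad
Superposition: θ = Σ θ_i = 2/140625 rad ≈ 0.000014 rad

θ(16/3) = 2/140625 rad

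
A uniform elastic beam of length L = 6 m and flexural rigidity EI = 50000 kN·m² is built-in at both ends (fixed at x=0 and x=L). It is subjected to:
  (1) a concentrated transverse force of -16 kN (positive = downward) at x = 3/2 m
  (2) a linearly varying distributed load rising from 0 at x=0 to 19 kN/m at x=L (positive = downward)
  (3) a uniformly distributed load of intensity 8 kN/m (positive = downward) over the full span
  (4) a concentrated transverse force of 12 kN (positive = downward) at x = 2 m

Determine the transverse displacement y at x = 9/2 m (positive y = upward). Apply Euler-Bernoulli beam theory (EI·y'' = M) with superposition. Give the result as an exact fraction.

Load 1 — point force P=-16 kN at a=3/2 m (b=L-a=9/2):
  y_1 = -Pa²(L-x)²(3bL-(3b+a)(L-x))/(6L³EI)  [x>a] = -(-16)·(3/2)²·(6-(9/2))²·(3·(9/2)·6-(3·(9/2)+(3/2))·(6-(9/2)))/(6·6³·50000) = 117/1600000 m
Load 2 — triangular load w₀=19 kN/m (0→w₀ over full span):
  y_2 = -w₀x²(L-x)²(x+2L)/(120LEI) = -19·(9/2)²·(6-(9/2))²·((9/2)+2·6)/(120·6·50000) = -50787/128000000 m
Load 3 — uniform load w=8 kN/m over full span:
  y_3 = -wx²(L-x)²/(24EI) = -8·(9/2)²·(6-(9/2))²/(24·50000) = -243/800000 m
Load 4 — point force P=12 kN at a=2 m (b=L-a=4):
  y_4 = -Pa²(L-x)²(3bL-(3b+a)(L-x))/(6L³EI)  [x>a] = -12·2²·(6-(9/2))²·(3·4·6-(3·4+2)·(6-(9/2)))/(6·6³·50000) = -17/200000 m
Superposition: y = Σ y_i = -91187/128000000 m ≈ -0.000712 m

y(9/2) = -91187/128000000 m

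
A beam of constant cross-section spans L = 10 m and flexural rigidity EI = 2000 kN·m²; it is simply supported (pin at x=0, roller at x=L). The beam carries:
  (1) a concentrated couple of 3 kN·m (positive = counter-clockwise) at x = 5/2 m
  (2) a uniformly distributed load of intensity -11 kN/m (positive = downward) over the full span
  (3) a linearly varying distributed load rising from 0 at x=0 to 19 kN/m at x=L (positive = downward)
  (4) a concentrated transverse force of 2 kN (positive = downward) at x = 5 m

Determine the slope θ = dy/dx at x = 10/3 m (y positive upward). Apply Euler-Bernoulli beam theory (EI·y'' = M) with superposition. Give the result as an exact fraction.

θ(10/3) = 2029/311040 rad

Load 1 — applied couple M₀=3 kN·m at a=5/2 m (b=L-a=15/2):
  θ_1 = (M₀x²/(2L)-M₀(x-a)+C₁)/EI  [x>a] with C₁=M₀(3b²-L²)/(6L)=55/16 = (3·(10/3)²/(2·10)-3·((10/3)-(5/2))+(55/16))/2000 = 1/768 rad
Load 2 — uniform load w=-11 kN/m over full span:
  θ_2 = -w(L³-6Lx²+4x³)/(24EI) = -(-11)·(10³-6·10·(10/3)²+4·(10/3)³)/(24·2000) = 143/1296 rad
Load 3 — triangular load w₀=19 kN/m (0→w₀ over full span):
  θ_3 = -w₀(7L⁴-30L²x²+15x⁴)/(360LEI) = -19·(7·10⁴-30·10²·(10/3)²+15·(10/3)⁴)/(360·10·2000) = -247/2430 rad
Load 4 — point force P=2 kN at a=5 m (b=L-a=5):
  θ_4 = -Pb(L²-b²-3x²)/(6LEI)  [x≤a] = -2·5·(10²-5²-3·(10/3)²)/(6·10·2000) = -1/288 rad
Superposition: θ = Σ θ_i = 2029/311040 rad ≈ 0.006523 rad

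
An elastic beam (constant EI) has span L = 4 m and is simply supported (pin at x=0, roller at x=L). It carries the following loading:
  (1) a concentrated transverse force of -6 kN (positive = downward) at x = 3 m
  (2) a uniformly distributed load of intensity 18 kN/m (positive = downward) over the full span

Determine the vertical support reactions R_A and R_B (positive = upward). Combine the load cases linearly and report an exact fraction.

Load 1 — point force P=-6 kN at a=3 m (b=L-a=1):
  R_A = Pb/L = (-6)·1/4 = -3/2 kN
  R_B = Pa/L = (-6)·3/4 = -9/2 kN
Load 2 — uniform load w=18 kN/m over full span:
  R_A = wL/2 = 18·4/2 = 36 kN
  R_B = wL/2 = 18·4/2 = 36 kN
Superposition: R_A = 69/2 kN, R_B = 63/2 kN

R_A = 69/2 kN, R_B = 63/2 kN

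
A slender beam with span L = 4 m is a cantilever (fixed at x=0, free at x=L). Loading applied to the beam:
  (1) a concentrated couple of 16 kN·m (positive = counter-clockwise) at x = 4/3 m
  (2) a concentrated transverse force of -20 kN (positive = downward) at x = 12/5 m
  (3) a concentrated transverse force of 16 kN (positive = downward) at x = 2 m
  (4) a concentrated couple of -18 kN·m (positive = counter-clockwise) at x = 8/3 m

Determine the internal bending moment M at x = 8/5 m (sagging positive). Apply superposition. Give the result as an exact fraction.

Load 1 — applied couple M₀=16 kN·m at a=4/3 m (b=L-a=8/3):
  M_1 = 0  [x>a] = 0 kN·m
Load 2 — point force P=-20 kN at a=12/5 m (b=L-a=8/5):
  M_2 = -P(a-x)  [x≤a] = -(-20)·((12/5)-(8/5)) = 16 kN·m
Load 3 — point force P=16 kN at a=2 m (b=L-a=2):
  M_3 = -P(a-x)  [x≤a] = -16·(2-(8/5)) = -32/5 kN·m
Load 4 — applied couple M₀=-18 kN·m at a=8/3 m (b=L-a=4/3):
  M_4 = M₀  [x≤a] = (-18) = -18 kN·m
Superposition: M = Σ M_i = -42/5 kN·m ≈ -8.400000 kN·m

M(8/5) = -42/5 kN·m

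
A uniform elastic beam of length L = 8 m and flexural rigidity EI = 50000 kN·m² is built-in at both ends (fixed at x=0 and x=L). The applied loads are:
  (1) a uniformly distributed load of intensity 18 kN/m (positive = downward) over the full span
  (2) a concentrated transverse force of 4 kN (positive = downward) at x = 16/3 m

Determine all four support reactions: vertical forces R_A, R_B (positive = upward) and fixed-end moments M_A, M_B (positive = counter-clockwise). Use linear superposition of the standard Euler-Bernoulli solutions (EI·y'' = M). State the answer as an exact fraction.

R_A = 1972/27 kN, M_A = 2656/27 kN·m, R_B = 2024/27 kN, M_B = -2720/27 kN·m

Load 1 — uniform load w=18 kN/m over full span:
  R_A = wL/2 = 18·8/2 = 72 kN
  M_A = wL²/12 = 18·8²/12 = 96 kN·m
  R_B = wL/2 = 18·8/2 = 72 kN
  M_B = -wL²/12 = -18·8²/12 = -96 kN·m
Load 2 — point force P=4 kN at a=16/3 m (b=L-a=8/3):
  R_A = Pb²(3a+b)/L³ = 4·(8/3)²·(3·(16/3)+(8/3))/8³ = 28/27 kN
  M_A = Pab²/L² = 4·(16/3)·(8/3)²/8² = 64/27 kN·m
  R_B = Pa²(a+3b)/L³ = 4·(16/3)²·((16/3)+3·(8/3))/8³ = 80/27 kN
  M_B = -Pa²b/L² = -4·(16/3)²·(8/3)/8² = -128/27 kN·m
Superposition: R_A = 1972/27 kN, M_A = 2656/27 kN·m, R_B = 2024/27 kN, M_B = -2720/27 kN·m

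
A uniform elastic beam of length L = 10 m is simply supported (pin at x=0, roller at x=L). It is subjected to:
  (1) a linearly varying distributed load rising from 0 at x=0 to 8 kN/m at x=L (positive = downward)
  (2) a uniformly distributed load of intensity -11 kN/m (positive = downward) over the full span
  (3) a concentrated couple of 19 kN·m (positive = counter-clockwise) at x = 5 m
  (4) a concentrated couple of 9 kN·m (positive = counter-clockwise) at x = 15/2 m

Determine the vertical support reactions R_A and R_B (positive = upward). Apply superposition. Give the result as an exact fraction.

R_A = -583/15 kN, R_B = -467/15 kN

Load 1 — triangular load w₀=8 kN/m (0→w₀ over full span):
  R_A = w₀L/6 = 8·10/6 = 40/3 kN
  R_B = w₀L/3 = 8·10/3 = 80/3 kN
Load 2 — uniform load w=-11 kN/m over full span:
  R_A = wL/2 = (-11)·10/2 = -55 kN
  R_B = wL/2 = (-11)·10/2 = -55 kN
Load 3 — applied couple M₀=19 kN·m at a=5 m (b=L-a=5):
  R_A = M₀/L = 19/10 kN
  R_B = -M₀/L = -19/10 kN
Load 4 — applied couple M₀=9 kN·m at a=15/2 m (b=L-a=5/2):
  R_A = M₀/L = 9/10 kN
  R_B = -M₀/L = -9/10 kN
Superposition: R_A = -583/15 kN, R_B = -467/15 kN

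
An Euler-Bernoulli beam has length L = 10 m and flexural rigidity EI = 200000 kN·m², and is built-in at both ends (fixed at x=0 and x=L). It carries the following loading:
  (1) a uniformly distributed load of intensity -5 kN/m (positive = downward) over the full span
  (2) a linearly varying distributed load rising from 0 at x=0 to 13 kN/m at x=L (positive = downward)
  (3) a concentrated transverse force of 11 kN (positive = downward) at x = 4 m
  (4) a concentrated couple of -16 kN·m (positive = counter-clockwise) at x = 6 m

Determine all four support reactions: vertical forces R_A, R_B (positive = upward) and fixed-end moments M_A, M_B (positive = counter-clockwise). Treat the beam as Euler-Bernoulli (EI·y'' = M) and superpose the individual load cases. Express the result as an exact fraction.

R_A = -169/250 kN, M_A = 929/75 kN·m, R_B = 6669/250 kN, M_B = -2686/75 kN·m

Load 1 — uniform load w=-5 kN/m over full span:
  R_A = wL/2 = (-5)·10/2 = -25 kN
  M_A = wL²/12 = (-5)·10²/12 = -125/3 kN·m
  R_B = wL/2 = (-5)·10/2 = -25 kN
  M_B = -wL²/12 = -(-5)·10²/12 = 125/3 kN·m
Load 2 — triangular load w₀=13 kN/m (0→w₀ over full span):
  R_A = 3w₀L/20 = 3·13·10/20 = 39/2 kN
  M_A = w₀L²/30 = 13·10²/30 = 130/3 kN·m
  R_B = 7w₀L/20 = 7·13·10/20 = 91/2 kN
  M_B = -w₀L²/20 = -13·10²/20 = -65 kN·m
Load 3 — point force P=11 kN at a=4 m (b=L-a=6):
  R_A = Pb²(3a+b)/L³ = 11·6²·(3·4+6)/10³ = 891/125 kN
  M_A = Pab²/L² = 11·4·6²/10² = 396/25 kN·m
  R_B = Pa²(a+3b)/L³ = 11·4²·(4+3·6)/10³ = 484/125 kN
  M_B = -Pa²b/L² = -11·4²·6/10² = -264/25 kN·m
Load 4 — applied couple M₀=-16 kN·m at a=6 m (b=L-a=4):
  R_A = 6M₀ab/L³ = 6·(-16)·6·4/10³ = -288/125 kN
  M_A = M₀b(2a-b)/L² = (-16)·4·(2·6-4)/10² = -128/25 kN·m
  R_B = -6M₀ab/L³ = -6·(-16)·6·4/10³ = 288/125 kN
  M_B = M₀a(2b-a)/L² = (-16)·6·(2·4-6)/10² = -48/25 kN·m
Superposition: R_A = -169/250 kN, M_A = 929/75 kN·m, R_B = 6669/250 kN, M_B = -2686/75 kN·m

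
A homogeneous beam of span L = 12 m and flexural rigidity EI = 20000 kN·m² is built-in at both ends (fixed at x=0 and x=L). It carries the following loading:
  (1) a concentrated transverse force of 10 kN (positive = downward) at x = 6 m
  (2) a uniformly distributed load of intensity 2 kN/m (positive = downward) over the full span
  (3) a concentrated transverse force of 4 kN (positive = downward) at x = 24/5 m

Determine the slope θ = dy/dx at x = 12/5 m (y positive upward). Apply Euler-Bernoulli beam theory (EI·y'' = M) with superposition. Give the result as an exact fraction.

Load 1 — point force P=10 kN at a=6 m (b=L-a=6):
  θ_1 = -Pb²x(2aL-(3a+b)x)/(2L³EI)  [x≤a] = -10·6²·(12/5)·(2·6·12-(3·6+6)·(12/5))/(2·12³·20000) = -27/25000 rad
Load 2 — uniform load w=2 kN/m over full span:
  θ_2 = -wx(L-x)(L-2x)/(12EI) = -2·(12/5)·(12-(12/5))·(12-2·(12/5))/(12·20000) = -108/78125 rad
Load 3 — point force P=4 kN at a=24/5 m (b=L-a=36/5):
  θ_3 = -Pb²x(2aL-(3a+b)x)/(2L³EI)  [x≤a] = -4·(36/5)²·(12/5)·(2·(24/5)·12-(3·(24/5)+(36/5))·(12/5))/(2·12³·20000) = -891/1953125 rad
Superposition: θ = Σ θ_i = -45603/15625000 rad ≈ -0.002919 rad

θ(12/5) = -45603/15625000 rad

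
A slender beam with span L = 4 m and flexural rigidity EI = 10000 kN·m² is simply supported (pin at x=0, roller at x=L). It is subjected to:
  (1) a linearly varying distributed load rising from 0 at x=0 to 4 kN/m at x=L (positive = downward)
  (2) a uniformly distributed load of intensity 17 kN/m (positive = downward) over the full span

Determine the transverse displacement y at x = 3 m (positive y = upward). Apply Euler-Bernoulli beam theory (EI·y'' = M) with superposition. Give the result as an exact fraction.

y(3) = -17/3750 m

Load 1 — triangular load w₀=4 kN/m (0→w₀ over full span):
  y_1 = -w₀x(7L⁴-10L²x²+3x⁴)/(360LEI) = -4·3·(7·4⁴-10·4²·3²+3·3⁴)/(360·4·10000) = -119/240000 m
Load 2 — uniform load w=17 kN/m over full span:
  y_2 = -wx(L³-2Lx²+x³)/(24EI) = -17·3·(4³-2·4·3²+3³)/(24·10000) = -323/80000 m
Superposition: y = Σ y_i = -17/3750 m ≈ -0.004533 m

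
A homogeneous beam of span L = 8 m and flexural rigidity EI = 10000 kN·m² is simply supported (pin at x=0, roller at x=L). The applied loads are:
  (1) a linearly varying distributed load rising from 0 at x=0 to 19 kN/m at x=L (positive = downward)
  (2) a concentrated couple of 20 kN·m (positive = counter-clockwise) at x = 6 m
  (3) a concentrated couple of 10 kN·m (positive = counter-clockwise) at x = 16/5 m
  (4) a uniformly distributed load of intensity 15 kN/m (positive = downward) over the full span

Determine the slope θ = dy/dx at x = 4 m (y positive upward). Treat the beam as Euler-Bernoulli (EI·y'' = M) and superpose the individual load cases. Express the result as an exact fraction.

Load 1 — triangular load w₀=19 kN/m (0→w₀ over full span):
  θ_1 = -w₀(7L⁴-30L²x²+15x⁴)/(360LEI) = -19·(7·8⁴-30·8²·4²+15·4⁴)/(360·8·10000) = -133/112500 rad
Load 2 — applied couple M₀=20 kN·m at a=6 m (b=L-a=2):
  θ_2 = (M₀x²/(2L)+C₁)/EI  [x≤a] with C₁=M₀(3b²-L²)/(6L)=-65/3 = (20·4²/(2·8)+(-65/3))/10000 = -1/6000 rad
Load 3 — applied couple M₀=10 kN·m at a=16/5 m (b=L-a=24/5):
  θ_3 = (M₀x²/(2L)-M₀(x-a)+C₁)/EI  [x>a] with C₁=M₀(3b²-L²)/(6L)=16/15 = (10·4²/(2·8)-10·(4-(16/5))+(16/15))/10000 = 23/75000 rad
Load 4 — uniform load w=15 kN/m over full span:
  θ_4 = -w(L³-6Lx²+4x³)/(24EI) = -15·(8³-6·8·4²+4·4³)/(24·10000) = 0 rad
Superposition: θ = Σ θ_i = -469/450000 rad ≈ -0.001042 rad

θ(4) = -469/450000 rad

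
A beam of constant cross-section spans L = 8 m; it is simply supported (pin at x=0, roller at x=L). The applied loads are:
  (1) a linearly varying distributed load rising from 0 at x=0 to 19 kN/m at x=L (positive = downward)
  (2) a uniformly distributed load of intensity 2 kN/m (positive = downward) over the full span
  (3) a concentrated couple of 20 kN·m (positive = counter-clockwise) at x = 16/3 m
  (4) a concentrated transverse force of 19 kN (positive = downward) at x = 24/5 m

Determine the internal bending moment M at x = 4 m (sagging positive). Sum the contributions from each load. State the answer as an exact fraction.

Load 1 — triangular load w₀=19 kN/m (0→w₀ over full span):
  M_1 = w₀Lx/6 - w₀x³/(6L) = 19·8·4/6 - 19·4³/(6·8) = 76 kN·m
Load 2 — uniform load w=2 kN/m over full span:
  M_2 = wx(L-x)/2 = 2·4·(8-4)/2 = 16 kN·m
Load 3 — applied couple M₀=20 kN·m at a=16/3 m (b=L-a=8/3):
  M_3 = M₀x/L  [x≤a] = 20·4/8 = 10 kN·m
Load 4 — point force P=19 kN at a=24/5 m (b=L-a=16/5):
  M_4 = Pbx/L  [x≤a] = 19·(16/5)·4/8 = 152/5 kN·m
Superposition: M = Σ M_i = 662/5 kN·m ≈ 132.400000 kN·m

M(4) = 662/5 kN·m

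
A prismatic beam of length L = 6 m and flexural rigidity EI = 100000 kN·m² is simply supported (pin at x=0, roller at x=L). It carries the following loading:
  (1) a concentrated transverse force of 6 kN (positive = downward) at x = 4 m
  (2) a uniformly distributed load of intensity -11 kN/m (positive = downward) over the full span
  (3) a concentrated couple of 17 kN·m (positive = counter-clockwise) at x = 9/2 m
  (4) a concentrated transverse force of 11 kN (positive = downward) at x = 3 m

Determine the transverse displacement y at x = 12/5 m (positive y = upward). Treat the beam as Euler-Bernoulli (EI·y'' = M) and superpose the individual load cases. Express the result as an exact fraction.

Load 1 — point force P=6 kN at a=4 m (b=L-a=2):
  y_1 = -Pbx(L²-b²-x²)/(6LEI)  [x≤a] = -6·2·(12/5)·(6²-2²-(12/5)²)/(6·6·100000) = -82/390625 m
Load 2 — uniform load w=-11 kN/m over full span:
  y_2 = -wx(L³-2Lx²+x³)/(24EI) = -(-11)·(12/5)·(6³-2·6·(12/5)²+(12/5)³)/(24·100000) = 27621/15625000 m
Load 3 — applied couple M₀=17 kN·m at a=9/2 m (b=L-a=3/2):
  y_3 = (M₀x³/(6L)+C₁x)/EI  [x≤a] with C₁=M₀(3b²-L²)/(6L)=-221/16 = (17·(12/5)³/(6·6)+(-221/16)·(12/5))/100000 = -13311/50000000 m
Load 4 — point force P=11 kN at a=3 m (b=L-a=3):
  y_4 = -Pbx(L²-b²-x²)/(6LEI)  [x≤a] = -11·3·(12/5)·(6²-3²-(12/5)²)/(6·6·100000) = -5841/12500000 m
Superposition: y = Σ y_i = 206081/250000000 m ≈ 0.000824 m

y(12/5) = 206081/250000000 m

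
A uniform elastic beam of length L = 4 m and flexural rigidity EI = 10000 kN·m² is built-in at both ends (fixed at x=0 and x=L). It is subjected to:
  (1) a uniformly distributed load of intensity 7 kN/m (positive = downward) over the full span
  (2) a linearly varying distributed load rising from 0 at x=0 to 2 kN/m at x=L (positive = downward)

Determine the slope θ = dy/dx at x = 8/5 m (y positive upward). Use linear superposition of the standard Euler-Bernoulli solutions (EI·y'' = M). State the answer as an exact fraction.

Load 1 — uniform load w=7 kN/m over full span:
  θ_1 = -wx(L-x)(L-2x)/(12EI) = -7·(8/5)·(4-(8/5))·(4-2·(8/5))/(12·10000) = -14/78125 rad
Load 2 — triangular load w₀=2 kN/m (0→w₀ over full span):
  θ_2 = -w₀(2x(L-x)(L-2x)(x+2L)+x²(L-x)²)/(120LEI) = -2·(2·(8/5)·(4-(8/5))·(4-2·(8/5))·((8/5)+2·4)+(8/5)²·(4-(8/5))²)/(120·4·10000) = -12/390625 rad
Superposition: θ = Σ θ_i = -82/390625 rad ≈ -0.000210 rad

θ(8/5) = -82/390625 rad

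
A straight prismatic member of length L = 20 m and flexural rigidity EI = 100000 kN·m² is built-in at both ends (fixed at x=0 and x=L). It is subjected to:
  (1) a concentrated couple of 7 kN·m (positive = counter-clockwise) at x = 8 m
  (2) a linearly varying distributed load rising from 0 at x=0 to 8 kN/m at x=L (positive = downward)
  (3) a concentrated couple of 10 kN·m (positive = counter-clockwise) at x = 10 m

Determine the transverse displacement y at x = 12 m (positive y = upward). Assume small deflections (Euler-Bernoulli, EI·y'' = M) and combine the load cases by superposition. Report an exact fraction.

Load 1 — applied couple M₀=7 kN·m at a=8 m (b=L-a=12):
  y_1 = (R_Ax³/6 - M_Ax²/2 - M₀(x-a)²/2)/EI  [x>a] with R_A=63/125, M_A=21/25 = ((63/125)·12³/6 - (21/25)·12²/2 - 7·(12-8)²/2)/100000 = 112/390625 m
Load 2 — triangular load w₀=8 kN/m (0→w₀ over full span):
  y_2 = -w₀x²(L-x)²(x+2L)/(120LEI) = -8·12²·(20-12)²·(12+2·20)/(120·20·100000) = -1248/78125 m
Load 3 — applied couple M₀=10 kN·m at a=10 m (b=L-a=10):
  y_3 = (R_Ax³/6 - M_Ax²/2 - M₀(x-a)²/2)/EI  [x>a] with R_A=3/4, M_A=5/2 = ((3/4)·12³/6 - (5/2)·12²/2 - 10·(12-10)²/2)/100000 = 1/6250 m
Superposition: y = Σ y_i = -12131/781250 m ≈ -0.015528 m

y(12) = -12131/781250 m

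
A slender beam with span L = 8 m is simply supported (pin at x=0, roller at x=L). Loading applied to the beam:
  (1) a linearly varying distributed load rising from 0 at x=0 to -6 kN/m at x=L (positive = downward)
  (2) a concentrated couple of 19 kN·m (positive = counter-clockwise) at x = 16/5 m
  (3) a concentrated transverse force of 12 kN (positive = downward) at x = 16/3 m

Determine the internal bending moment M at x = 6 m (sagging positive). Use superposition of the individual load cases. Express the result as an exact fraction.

M(6) = -39/4 kN·m

Load 1 — triangular load w₀=-6 kN/m (0→w₀ over full span):
  M_1 = w₀Lx/6 - w₀x³/(6L) = (-6)·8·6/6 - (-6)·6³/(6·8) = -21 kN·m
Load 2 — applied couple M₀=19 kN·m at a=16/5 m (b=L-a=24/5):
  M_2 = M₀x/L - M₀  [x>a] = 19·6/8 - 19 = -19/4 kN·m
Load 3 — point force P=12 kN at a=16/3 m (b=L-a=8/3):
  M_3 = Pa(L-x)/L  [x>a] = 12·(16/3)·(8-6)/8 = 16 kN·m
Superposition: M = Σ M_i = -39/4 kN·m ≈ -9.750000 kN·m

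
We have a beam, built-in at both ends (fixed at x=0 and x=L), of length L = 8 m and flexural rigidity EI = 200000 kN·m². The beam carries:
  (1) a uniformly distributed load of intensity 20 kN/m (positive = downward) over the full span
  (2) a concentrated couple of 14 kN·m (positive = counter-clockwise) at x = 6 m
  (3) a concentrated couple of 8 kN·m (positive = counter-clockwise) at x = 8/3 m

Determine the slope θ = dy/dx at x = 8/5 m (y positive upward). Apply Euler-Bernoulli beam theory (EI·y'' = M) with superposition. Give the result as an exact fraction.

Load 1 — uniform load w=20 kN/m over full span:
  θ_1 = -wx(L-x)(L-2x)/(12EI) = -20·(8/5)·(8-(8/5))·(8-2·(8/5))/(12·200000) = -32/78125 rad
Load 2 — applied couple M₀=14 kN·m at a=6 m (b=L-a=2):
  θ_2 = (R_Ax²/2 - M_Ax)/EI  [x≤a] with R_A=63/32, M_A=35/8 = ((63/32)·(8/5)²/2 - (35/8)·(8/5))/200000 = -7/312500 rad
Load 3 — applied couple M₀=8 kN·m at a=8/3 m (b=L-a=16/3):
  θ_3 = (R_Ax²/2 - M_Ax)/EI  [x≤a] with R_A=4/3, M_A=0 = ((4/3)·(8/5)²/2 - 0·(8/5))/200000 = 2/234375 rad
Superposition: θ = Σ θ_i = -397/937500 rad ≈ -0.000423 rad

θ(8/5) = -397/937500 rad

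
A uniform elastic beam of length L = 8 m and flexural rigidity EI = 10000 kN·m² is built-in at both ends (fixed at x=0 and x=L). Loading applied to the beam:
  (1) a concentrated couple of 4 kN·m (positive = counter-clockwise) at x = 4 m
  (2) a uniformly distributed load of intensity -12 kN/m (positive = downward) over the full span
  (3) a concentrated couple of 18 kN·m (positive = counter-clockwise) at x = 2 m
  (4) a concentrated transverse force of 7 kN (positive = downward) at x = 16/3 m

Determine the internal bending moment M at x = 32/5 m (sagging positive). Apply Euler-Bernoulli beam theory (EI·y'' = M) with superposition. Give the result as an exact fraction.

M(32/5) = 787/200 kN·m

Load 1 — applied couple M₀=4 kN·m at a=4 m (b=L-a=4):
  M_1 = R_Ax - M_A - M₀  [x>a] with R_A=3/4, M_A=1 = (3/4)·(32/5) - 1 - 4 = -1/5 kN·m
Load 2 — uniform load w=-12 kN/m over full span:
  M_2 = wLx/2 - wL²/12 - wx²/2 = (-12)·8·(32/5)/2 - (-12)·8²/12 - (-12)·(32/5)²/2 = 64/25 kN·m
Load 3 — applied couple M₀=18 kN·m at a=2 m (b=L-a=6):
  M_3 = R_Ax - M_A - M₀  [x>a] with R_A=81/32, M_A=-27/8 = (81/32)·(32/5) - (-27/8) - 18 = 63/40 kN·m
Load 4 — point force P=7 kN at a=16/3 m (b=L-a=8/3):
  M_4 = Pa²(a+3b)(L-x)/L³ - Pa²b/L²  [x>a] = 7·(16/3)²·((16/3)+3·(8/3))·(8-(32/5))/8³ - 7·(16/3)²·(8/3)/8² = 0 kN·m
Superposition: M = Σ M_i = 787/200 kN·m ≈ 3.935000 kN·m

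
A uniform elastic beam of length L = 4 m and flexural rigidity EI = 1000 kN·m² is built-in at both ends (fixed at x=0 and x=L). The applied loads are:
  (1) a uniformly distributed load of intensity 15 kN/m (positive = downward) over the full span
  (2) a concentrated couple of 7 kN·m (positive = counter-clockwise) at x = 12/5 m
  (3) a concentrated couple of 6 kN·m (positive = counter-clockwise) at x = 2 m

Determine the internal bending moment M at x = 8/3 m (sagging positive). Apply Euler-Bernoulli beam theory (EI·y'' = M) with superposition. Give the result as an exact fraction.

M(8/3) = 397/150 kN·m

Load 1 — uniform load w=15 kN/m over full span:
  M_1 = wLx/2 - wL²/12 - wx²/2 = 15·4·(8/3)/2 - 15·4²/12 - 15·(8/3)²/2 = 20/3 kN·m
Load 2 — applied couple M₀=7 kN·m at a=12/5 m (b=L-a=8/5):
  M_2 = R_Ax - M_A - M₀  [x>a] with R_A=63/25, M_A=56/25 = (63/25)·(8/3) - (56/25) - 7 = -63/25 kN·m
Load 3 — applied couple M₀=6 kN·m at a=2 m (b=L-a=2):
  M_3 = R_Ax - M_A - M₀  [x>a] with R_A=9/4, M_A=3/2 = (9/4)·(8/3) - (3/2) - 6 = -3/2 kN·m
Superposition: M = Σ M_i = 397/150 kN·m ≈ 2.646667 kN·m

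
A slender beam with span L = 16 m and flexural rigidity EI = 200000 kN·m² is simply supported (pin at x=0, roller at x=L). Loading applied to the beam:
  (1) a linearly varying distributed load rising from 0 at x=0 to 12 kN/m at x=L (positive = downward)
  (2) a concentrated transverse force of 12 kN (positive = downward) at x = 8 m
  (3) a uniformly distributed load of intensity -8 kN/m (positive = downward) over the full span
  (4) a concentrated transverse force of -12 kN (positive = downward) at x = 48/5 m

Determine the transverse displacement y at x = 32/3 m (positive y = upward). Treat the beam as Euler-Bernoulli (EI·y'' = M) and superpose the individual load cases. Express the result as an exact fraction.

y(32/3) = 637264/94921875 m

Load 1 — triangular load w₀=12 kN/m (0→w₀ over full span):
  y_1 = -w₀x(7L⁴-10L²x²+3x⁴)/(360LEI) = -12·(32/3)·(7·16⁴-10·16²·(32/3)²+3·(32/3)⁴)/(360·16·200000) = -17408/759375 m
Load 2 — point force P=12 kN at a=8 m (b=L-a=8):
  y_2 = -Pa(L-x)(2Lx-a²-x²)/(6LEI)  [x>a] = -12·8·(16-(32/3))·(2·16·(32/3)-8²-(32/3)²)/(6·16·200000) = -368/84375 m
Load 3 — uniform load w=-8 kN/m over full span:
  y_3 = -wx(L³-2Lx²+x³)/(24EI) = -(-8)·(32/3)·(16³-2·16·(32/3)²+(32/3)³)/(24·200000) = 22528/759375 m
Load 4 — point force P=-12 kN at a=48/5 m (b=L-a=32/5):
  y_4 = -Pa(L-x)(2Lx-a²-x²)/(6LEI)  [x>a] = -(-12)·(48/5)·(16-(32/3))·(2·16·(32/3)-(48/5)²-(32/3)²)/(6·16·200000) = 15232/3515625 m
Superposition: y = Σ y_i = 637264/94921875 m ≈ 0.006714 m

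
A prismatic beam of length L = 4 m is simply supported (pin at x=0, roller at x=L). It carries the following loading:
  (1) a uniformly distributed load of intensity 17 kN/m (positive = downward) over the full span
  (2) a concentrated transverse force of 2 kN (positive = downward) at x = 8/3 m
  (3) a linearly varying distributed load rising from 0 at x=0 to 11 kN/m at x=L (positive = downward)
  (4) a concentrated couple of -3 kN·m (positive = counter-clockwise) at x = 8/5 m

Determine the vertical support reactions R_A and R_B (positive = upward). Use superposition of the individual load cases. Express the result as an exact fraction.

Load 1 — uniform load w=17 kN/m over full span:
  R_A = wL/2 = 17·4/2 = 34 kN
  R_B = wL/2 = 17·4/2 = 34 kN
Load 2 — point force P=2 kN at a=8/3 m (b=L-a=4/3):
  R_A = Pb/L = 2·(4/3)/4 = 2/3 kN
  R_B = Pa/L = 2·(8/3)/4 = 4/3 kN
Load 3 — triangular load w₀=11 kN/m (0→w₀ over full span):
  R_A = w₀L/6 = 11·4/6 = 22/3 kN
  R_B = w₀L/3 = 11·4/3 = 44/3 kN
Load 4 — applied couple M₀=-3 kN·m at a=8/5 m (b=L-a=12/5):
  R_A = M₀/L = (-3)/4 = -3/4 kN
  R_B = -M₀/L = -(-3)/4 = 3/4 kN
Superposition: R_A = 165/4 kN, R_B = 203/4 kN

R_A = 165/4 kN, R_B = 203/4 kN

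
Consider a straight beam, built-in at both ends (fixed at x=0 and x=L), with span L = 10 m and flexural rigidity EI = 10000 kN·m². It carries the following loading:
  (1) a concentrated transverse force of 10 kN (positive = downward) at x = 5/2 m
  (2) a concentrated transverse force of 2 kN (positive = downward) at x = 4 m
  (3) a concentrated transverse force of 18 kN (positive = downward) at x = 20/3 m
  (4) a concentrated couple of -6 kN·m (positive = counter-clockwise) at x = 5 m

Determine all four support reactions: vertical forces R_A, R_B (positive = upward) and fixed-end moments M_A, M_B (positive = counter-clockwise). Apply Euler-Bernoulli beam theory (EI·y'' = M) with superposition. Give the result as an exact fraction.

Load 1 — point force P=10 kN at a=5/2 m (b=L-a=15/2):
  R_A = Pb²(3a+b)/L³ = 10·(15/2)²·(3·(5/2)+(15/2))/10³ = 135/16 kN
  M_A = Pab²/L² = 10·(5/2)·(15/2)²/10² = 225/16 kN·m
  R_B = Pa²(a+3b)/L³ = 10·(5/2)²·((5/2)+3·(15/2))/10³ = 25/16 kN
  M_B = -Pa²b/L² = -10·(5/2)²·(15/2)/10² = -75/16 kN·m
Load 2 — point force P=2 kN at a=4 m (b=L-a=6):
  R_A = Pb²(3a+b)/L³ = 2·6²·(3·4+6)/10³ = 162/125 kN
  M_A = Pab²/L² = 2·4·6²/10² = 72/25 kN·m
  R_B = Pa²(a+3b)/L³ = 2·4²·(4+3·6)/10³ = 88/125 kN
  M_B = -Pa²b/L² = -2·4²·6/10² = -48/25 kN·m
Load 3 — point force P=18 kN at a=20/3 m (b=L-a=10/3):
  R_A = Pb²(3a+b)/L³ = 18·(10/3)²·(3·(20/3)+(10/3))/10³ = 14/3 kN
  M_A = Pab²/L² = 18·(20/3)·(10/3)²/10² = 40/3 kN·m
  R_B = Pa²(a+3b)/L³ = 18·(20/3)²·((20/3)+3·(10/3))/10³ = 40/3 kN
  M_B = -Pa²b/L² = -18·(20/3)²·(10/3)/10² = -80/3 kN·m
Load 4 — applied couple M₀=-6 kN·m at a=5 m (b=L-a=5):
  R_A = 6M₀ab/L³ = 6·(-6)·5·5/10³ = -9/10 kN
  M_A = M₀b(2a-b)/L² = (-6)·5·(2·5-5)/10² = -3/2 kN·m
  R_B = -6M₀ab/L³ = -6·(-6)·5·5/10³ = 9/10 kN
  M_B = M₀a(2b-a)/L² = (-6)·5·(2·5-5)/10² = -3/2 kN·m
Superposition: R_A = 81001/6000 kN, M_A = 34531/1200 kN·m, R_B = 98999/6000 kN, M_B = -41729/1200 kN·m

R_A = 81001/6000 kN, M_A = 34531/1200 kN·m, R_B = 98999/6000 kN, M_B = -41729/1200 kN·m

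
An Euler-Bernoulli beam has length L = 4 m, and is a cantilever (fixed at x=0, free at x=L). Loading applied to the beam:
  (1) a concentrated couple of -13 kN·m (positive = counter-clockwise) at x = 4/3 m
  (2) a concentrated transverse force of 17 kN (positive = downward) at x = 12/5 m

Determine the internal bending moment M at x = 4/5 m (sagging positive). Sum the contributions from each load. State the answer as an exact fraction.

M(4/5) = -201/5 kN·m

Load 1 — applied couple M₀=-13 kN·m at a=4/3 m (b=L-a=8/3):
  M_1 = M₀  [x≤a] = (-13) = -13 kN·m
Load 2 — point force P=17 kN at a=12/5 m (b=L-a=8/5):
  M_2 = -P(a-x)  [x≤a] = -17·((12/5)-(4/5)) = -136/5 kN·m
Superposition: M = Σ M_i = -201/5 kN·m ≈ -40.200000 kN·m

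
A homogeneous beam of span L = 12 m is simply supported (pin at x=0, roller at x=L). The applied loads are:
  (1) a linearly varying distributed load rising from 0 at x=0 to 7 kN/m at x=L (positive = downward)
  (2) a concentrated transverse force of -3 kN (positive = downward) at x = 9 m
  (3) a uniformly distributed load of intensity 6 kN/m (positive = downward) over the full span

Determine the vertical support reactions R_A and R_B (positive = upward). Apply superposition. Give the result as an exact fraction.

R_A = 197/4 kN, R_B = 247/4 kN

Load 1 — triangular load w₀=7 kN/m (0→w₀ over full span):
  R_A = w₀L/6 = 7·12/6 = 14 kN
  R_B = w₀L/3 = 7·12/3 = 28 kN
Load 2 — point force P=-3 kN at a=9 m (b=L-a=3):
  R_A = Pb/L = (-3)·3/12 = -3/4 kN
  R_B = Pa/L = (-3)·9/12 = -9/4 kN
Load 3 — uniform load w=6 kN/m over full span:
  R_A = wL/2 = 6·12/2 = 36 kN
  R_B = wL/2 = 6·12/2 = 36 kN
Superposition: R_A = 197/4 kN, R_B = 247/4 kN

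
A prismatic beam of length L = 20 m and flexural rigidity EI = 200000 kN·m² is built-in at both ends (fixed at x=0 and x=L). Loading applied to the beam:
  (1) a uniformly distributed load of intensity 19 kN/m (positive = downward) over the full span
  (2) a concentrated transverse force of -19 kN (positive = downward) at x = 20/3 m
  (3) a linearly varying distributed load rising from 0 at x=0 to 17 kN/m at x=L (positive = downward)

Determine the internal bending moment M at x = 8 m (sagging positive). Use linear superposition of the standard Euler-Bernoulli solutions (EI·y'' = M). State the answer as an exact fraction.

M(8) = 48128/135 kN·m

Load 1 — uniform load w=19 kN/m over full span:
  M_1 = wLx/2 - wL²/12 - wx²/2 = 19·20·8/2 - 19·20²/12 - 19·8²/2 = 836/3 kN·m
Load 2 — point force P=-19 kN at a=20/3 m (b=L-a=40/3):
  M_2 = Pa²(a+3b)(L-x)/L³ - Pa²b/L²  [x>a] = (-19)·(20/3)²·((20/3)+3·(40/3))·(20-8)/20³ - (-19)·(20/3)²·(40/3)/20² = -836/27 kN·m
Load 3 — triangular load w₀=17 kN/m (0→w₀ over full span):
  M_3 = 3w₀Lx/20 - w₀L²/30 - w₀x³/(6L) = 3·17·20·8/20 - 17·20²/30 - 17·8³/(6·20) = 544/5 kN·m
Superposition: M = Σ M_i = 48128/135 kN·m ≈ 356.503704 kN·m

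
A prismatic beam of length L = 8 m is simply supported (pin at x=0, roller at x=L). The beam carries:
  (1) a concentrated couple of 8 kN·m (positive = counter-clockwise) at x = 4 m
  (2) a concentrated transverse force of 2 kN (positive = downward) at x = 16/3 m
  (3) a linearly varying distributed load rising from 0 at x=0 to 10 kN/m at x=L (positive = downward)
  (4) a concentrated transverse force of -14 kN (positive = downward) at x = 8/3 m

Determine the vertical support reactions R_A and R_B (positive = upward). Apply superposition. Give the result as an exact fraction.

R_A = 17/3 kN, R_B = 67/3 kN

Load 1 — applied couple M₀=8 kN·m at a=4 m (b=L-a=4):
  R_A = M₀/L = 8/8 = 1 kN
  R_B = -M₀/L = -8/8 = -1 kN
Load 2 — point force P=2 kN at a=16/3 m (b=L-a=8/3):
  R_A = Pb/L = 2·(8/3)/8 = 2/3 kN
  R_B = Pa/L = 2·(16/3)/8 = 4/3 kN
Load 3 — triangular load w₀=10 kN/m (0→w₀ over full span):
  R_A = w₀L/6 = 10·8/6 = 40/3 kN
  R_B = w₀L/3 = 10·8/3 = 80/3 kN
Load 4 — point force P=-14 kN at a=8/3 m (b=L-a=16/3):
  R_A = Pb/L = (-14)·(16/3)/8 = -28/3 kN
  R_B = Pa/L = (-14)·(8/3)/8 = -14/3 kN
Superposition: R_A = 17/3 kN, R_B = 67/3 kN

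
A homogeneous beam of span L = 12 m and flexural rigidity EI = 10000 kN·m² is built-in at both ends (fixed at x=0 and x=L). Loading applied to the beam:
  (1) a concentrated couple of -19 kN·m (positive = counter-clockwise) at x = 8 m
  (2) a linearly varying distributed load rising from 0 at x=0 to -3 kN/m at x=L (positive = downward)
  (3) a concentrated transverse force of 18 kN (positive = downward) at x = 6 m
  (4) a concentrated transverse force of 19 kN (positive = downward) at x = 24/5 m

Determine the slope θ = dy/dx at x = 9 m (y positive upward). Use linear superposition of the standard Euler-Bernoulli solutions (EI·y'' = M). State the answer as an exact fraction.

θ(9) = 183247/40000000 rad

Load 1 — applied couple M₀=-19 kN·m at a=8 m (b=L-a=4):
  θ_1 = (R_Ax²/2 - M_Ax - M₀(x-a))/EI  [x>a] with R_A=-19/9, M_A=-19/3 = ((-19/9)·9²/2 - (-19/3)·9 - (-19)·(9-8))/10000 = -19/20000 rad
Load 2 — triangular load w₀=-3 kN/m (0→w₀ over full span):
  θ_2 = -w₀(2x(L-x)(L-2x)(x+2L)+x²(L-x)²)/(120LEI) = -(-3)·(2·9·(12-9)·(12-2·9)·(9+2·12)+9²·(12-9)²)/(120·12·10000) = -3321/1600000 rad
Load 3 — point force P=18 kN at a=6 m (b=L-a=6):
  θ_3 = Pa²(L-x)(2bL-(3b+a)(L-x))/(2L³EI)  [x>a] = 18·6²·(12-9)·(2·6·12-(3·6+6)·(12-9))/(2·12³·10000) = 81/20000 rad
Load 4 — point force P=19 kN at a=24/5 m (b=L-a=36/5):
  θ_4 = Pa²(L-x)(2bL-(3b+a)(L-x))/(2L³EI)  [x>a] = 19·(24/5)²·(12-9)·(2·(36/5)·12-(3·(36/5)+(24/5))·(12-9))/(2·12³·10000) = 2223/625000 rad
Superposition: θ = Σ θ_i = 183247/40000000 rad ≈ 0.004581 rad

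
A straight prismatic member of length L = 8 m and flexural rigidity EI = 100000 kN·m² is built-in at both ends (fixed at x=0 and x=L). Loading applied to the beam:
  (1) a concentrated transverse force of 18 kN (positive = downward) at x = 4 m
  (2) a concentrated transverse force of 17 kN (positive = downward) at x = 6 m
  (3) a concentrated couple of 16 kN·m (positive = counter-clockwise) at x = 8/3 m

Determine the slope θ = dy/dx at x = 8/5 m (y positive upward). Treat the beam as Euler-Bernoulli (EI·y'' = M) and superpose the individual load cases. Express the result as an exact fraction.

θ(8/5) = -31/150000 rad

Load 1 — point force P=18 kN at a=4 m (b=L-a=4):
  θ_1 = -Pb²x(2aL-(3a+b)x)/(2L³EI)  [x≤a] = -18·4²·(8/5)·(2·4·8-(3·4+4)·(8/5))/(2·8³·100000) = -27/156250 rad
Load 2 — point force P=17 kN at a=6 m (b=L-a=2):
  θ_2 = -Pb²x(2aL-(3a+b)x)/(2L³EI)  [x≤a] = -17·2²·(8/5)·(2·6·8-(3·6+2)·(8/5))/(2·8³·100000) = -17/250000 rad
Load 3 — applied couple M₀=16 kN·m at a=8/3 m (b=L-a=16/3):
  θ_3 = (R_Ax²/2 - M_Ax)/EI  [x≤a] with R_A=8/3, M_A=0 = ((8/3)·(8/5)²/2 - 0·(8/5))/100000 = 8/234375 rad
Superposition: θ = Σ θ_i = -31/150000 rad ≈ -0.000207 rad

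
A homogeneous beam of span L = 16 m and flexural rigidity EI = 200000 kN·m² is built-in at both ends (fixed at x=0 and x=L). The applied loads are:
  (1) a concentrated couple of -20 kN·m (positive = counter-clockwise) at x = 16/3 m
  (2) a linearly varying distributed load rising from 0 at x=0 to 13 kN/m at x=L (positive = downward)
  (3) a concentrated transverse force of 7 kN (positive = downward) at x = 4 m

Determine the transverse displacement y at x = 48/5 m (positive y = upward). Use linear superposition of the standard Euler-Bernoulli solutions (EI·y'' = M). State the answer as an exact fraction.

y(48/5) = -2607506/439453125 m

Load 1 — applied couple M₀=-20 kN·m at a=16/3 m (b=L-a=32/3):
  y_1 = (R_Ax³/6 - M_Ax²/2 - M₀(x-a)²/2)/EI  [x>a] with R_A=-5/3, M_A=0 = ((-5/3)·(48/5)³/6 - 0·(48/5)²/2 - (-20)·((48/5)-(16/3))²/2)/200000 = -224/703125 m
Load 2 — triangular load w₀=13 kN/m (0→w₀ over full span):
  y_2 = -w₀x²(L-x)²(x+2L)/(120LEI) = -13·(48/5)²·(16-(48/5))²·((48/5)+2·16)/(120·16·200000) = -259584/48828125 m
Load 3 — point force P=7 kN at a=4 m (b=L-a=12):
  y_3 = -Pa²(L-x)²(3bL-(3b+a)(L-x))/(6L³EI)  [x>a] = -7·4²·(16-(48/5))²·(3·12·16-(3·12+4)·(16-(48/5)))/(6·16³·200000) = -14/46875 m
Superposition: y = Σ y_i = -2607506/439453125 m ≈ -0.005934 m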